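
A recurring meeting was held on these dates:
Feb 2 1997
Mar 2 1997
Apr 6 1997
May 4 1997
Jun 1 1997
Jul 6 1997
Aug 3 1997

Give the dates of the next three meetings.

These are Sundays at 28- or 35-day spacing (28, 35, 28, 28, 35, 28).
The pattern: 1st Sunday of the month.
September 1997 — 1st Sunday is Sep 7 1997.
1st Sunday of October 1997: Oct 5 1997.
November 1997 — 1st Sunday is Nov 2 1997.

Sep 7 1997, Oct 5 1997, Nov 2 1997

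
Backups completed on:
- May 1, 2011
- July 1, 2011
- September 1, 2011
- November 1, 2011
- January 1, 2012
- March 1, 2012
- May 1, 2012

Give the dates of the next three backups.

July 1, 2012; September 1, 2012; November 1, 2012

The day-of-month is always 1 (61, 62, 61, 61, 60, 61 days between events).
So this recurs on the 1st of every 2 months.
July 2012: July 1, 2012.
Next: September 2012 → September 1, 2012.
Next: November 2012 → November 1, 2012.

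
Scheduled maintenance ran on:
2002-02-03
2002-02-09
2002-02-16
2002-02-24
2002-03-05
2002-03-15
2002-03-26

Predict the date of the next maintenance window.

2002-04-07

Gaps: 6, 7, 8, 9, 10, 11 days — each gap is 1 larger than the previous one.
Next gap: 12 days. 2002-03-26 + 12 days = 2002-04-07.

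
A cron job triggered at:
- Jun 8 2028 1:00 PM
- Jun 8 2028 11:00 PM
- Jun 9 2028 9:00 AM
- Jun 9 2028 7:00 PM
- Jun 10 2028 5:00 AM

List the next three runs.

Jun 10 2028 3:00 PM, Jun 11 2028 1:00 AM, Jun 11 2028 11:00 AM

Gaps: 10, 10, 10, 10 hours — each event is 10 hours after the previous one.
Jun 10 2028 5:00 AM + 10 h = Jun 10 2028 3:00 PM.
Jun 10 2028 3:00 PM + 10 h = Jun 11 2028 1:00 AM.
Jun 11 2028 1:00 AM + 10 h = Jun 11 2028 11:00 AM.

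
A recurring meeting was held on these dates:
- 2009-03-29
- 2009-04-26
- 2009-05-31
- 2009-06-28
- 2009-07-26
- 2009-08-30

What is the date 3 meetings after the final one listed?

2009-11-29

Every date is a Sunday; gaps 28, 35, 28, 28, 35 days.
Each is the last Sunday of its month (at least one falls on the 29th or later, ruling out '4th Sunday').
September 2009 ends with Sunday 2009-09-27.
Last Sunday of October 2009: 2009-10-25.
November 2009 ends with Sunday 2009-11-29.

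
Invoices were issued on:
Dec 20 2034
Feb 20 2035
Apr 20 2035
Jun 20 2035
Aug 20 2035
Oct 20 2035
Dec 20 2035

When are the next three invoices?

Feb 20 2036, Apr 20 2036, Jun 20 2036

Each date is the 20th; the gaps (62, 59, 61, 61, 61, 61) track the month lengths.
The rule is the 20th of every 2 months.
February 2036: Feb 20 2036.
Next: April 2036 → Apr 20 2036.
June 2036: Jun 20 2036.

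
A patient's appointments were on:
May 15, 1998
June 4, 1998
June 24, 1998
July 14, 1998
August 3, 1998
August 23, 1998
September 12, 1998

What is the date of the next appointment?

Every event comes 20 days after the last (20, 20, 20, 20, 20, 20).
September 12, 1998 + 20 days = October 2, 1998.

October 2, 1998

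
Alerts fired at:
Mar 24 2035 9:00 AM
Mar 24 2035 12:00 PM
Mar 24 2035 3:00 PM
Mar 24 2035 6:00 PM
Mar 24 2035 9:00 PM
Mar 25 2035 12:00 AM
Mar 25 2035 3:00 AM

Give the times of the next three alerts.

Mar 25 2035 6:00 AM, Mar 25 2035 9:00 AM, Mar 25 2035 12:00 PM

Spacing: 3, 3, 3, 3, 3, 3 h — constant 3 h.
Mar 25 2035 3:00 AM + 3 h = Mar 25 2035 6:00 AM.
Mar 25 2035 6:00 AM + 3 h = Mar 25 2035 9:00 AM.
Mar 25 2035 9:00 AM + 3 h = Mar 25 2035 12:00 PM.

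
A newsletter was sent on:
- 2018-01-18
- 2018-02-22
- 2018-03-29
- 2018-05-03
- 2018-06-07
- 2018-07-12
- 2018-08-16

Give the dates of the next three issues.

Gaps between consecutive events: 35, 35, 35, 35, 35, 35 days — a constant 35-day interval.
2018-08-16 + 35 days = 2018-09-20.
2018-09-20 + 35 days = 2018-10-25.
2018-10-25 + 35 days = 2018-11-29.

2018-09-20, 2018-10-25, 2018-11-29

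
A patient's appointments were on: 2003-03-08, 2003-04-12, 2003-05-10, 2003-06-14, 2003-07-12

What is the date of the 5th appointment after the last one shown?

2003-12-13

All dates are Saturdays, 35, 28, 35, 28 days apart.
Specifically, the 2nd Saturday of each month.
August 2003 — 2nd Saturday is 2003-08-09.
September 2003 — 2nd Saturday is 2003-09-13.
October 2003 — 2nd Saturday is 2003-10-11.
2nd Saturday of November 2003: 2003-11-08.
December 2003 — 2nd Saturday is 2003-12-13.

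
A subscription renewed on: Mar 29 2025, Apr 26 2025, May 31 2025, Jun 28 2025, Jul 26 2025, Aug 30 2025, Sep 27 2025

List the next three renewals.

These are Saturdays with 28, 35, 28, 28, 35, 28-day gaps.
Each is the final Saturday of its month — Mar 29 2025 is past the 28th, so '4th Saturday' doesn't fit.
October 2025 ends with Saturday Oct 25 2025.
November 2025 ends with Saturday Nov 29 2025.
December 2025 ends with Saturday Dec 27 2025.

Oct 25 2025, Nov 29 2025, Dec 27 2025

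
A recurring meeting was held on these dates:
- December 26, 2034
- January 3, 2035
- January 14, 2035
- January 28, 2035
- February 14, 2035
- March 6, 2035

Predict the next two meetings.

The spacing grows by 3 each time: 8, 11, 14, 17, 20 days.
Next gap: 23 days. March 6, 2035 + 23 days = March 29, 2035.
Next gap: 26 days. March 29, 2035 + 26 days = April 24, 2035.

March 29, 2035; April 24, 2035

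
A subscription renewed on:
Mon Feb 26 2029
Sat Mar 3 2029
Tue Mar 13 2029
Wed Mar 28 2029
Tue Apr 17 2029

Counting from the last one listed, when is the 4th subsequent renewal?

Sat Aug 25 2029

Gaps: 5, 10, 15, 20 days — each gap is 5 larger than the previous one.
Next gap: 25 days. Tue Apr 17 2029 + 25 days = Sat May 12 2029.
Next gap: 30 days. Sat May 12 2029 + 30 days = Mon Jun 11 2029.
Next gap: 35 days. Mon Jun 11 2029 + 35 days = Mon Jul 16 2029.
Next gap: 40 days. Mon Jul 16 2029 + 40 days = Sat Aug 25 2029.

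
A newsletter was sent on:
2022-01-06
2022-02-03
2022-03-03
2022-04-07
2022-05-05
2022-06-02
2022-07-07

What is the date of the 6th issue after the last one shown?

2023-01-05

All dates are Thursdays, 28, 28, 35, 28, 28, 35 days apart.
Specifically, the 1st Thursday of each month.
1st Thursday of August 2022: 2022-08-04.
1st Thursday of September 2022: 2022-09-01.
1st Thursday of October 2022: 2022-10-06.
1st Thursday of November 2022: 2022-11-03.
December 2022 — 1st Thursday is 2022-12-01.
January 2023 — 1st Thursday is 2023-01-05.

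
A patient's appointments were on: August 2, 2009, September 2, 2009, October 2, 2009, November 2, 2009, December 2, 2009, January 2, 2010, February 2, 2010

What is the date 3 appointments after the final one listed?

Gaps: 31, 30, 31, 30, 31, 31 days — not constant. Every event is on the 2nd of the month.
Pattern: the 2nd of each month.
Next: March 2010 → March 2, 2010.
Next: April 2010 → April 2, 2010.
Next: May 2010 → May 2, 2010.

May 2, 2010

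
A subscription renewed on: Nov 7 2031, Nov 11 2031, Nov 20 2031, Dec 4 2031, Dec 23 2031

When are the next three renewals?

Intervals are 4, 9, 14, 19 days — an arithmetic progression with common difference 5.
Next gap: 24 days. Dec 23 2031 + 24 days = Jan 16 2032.
Next gap: 29 days. Jan 16 2032 + 29 days = Feb 14 2032.
Next gap: 34 days. Feb 14 2032 + 34 days = Mar 19 2032.

Jan 16 2032, Feb 14 2032, Mar 19 2032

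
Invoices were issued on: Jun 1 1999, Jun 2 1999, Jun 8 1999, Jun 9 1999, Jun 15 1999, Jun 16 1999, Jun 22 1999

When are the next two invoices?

Every event lands on a Tuesday or Wednesday (gaps cycle 1, 6, 1, 6, 1, 6).
So the schedule is: every Tuesday and Wednesday.
The following Wednesday is Jun 23 1999.
Next Tuesday: Jun 29 1999.

Jun 23 1999, Jun 29 1999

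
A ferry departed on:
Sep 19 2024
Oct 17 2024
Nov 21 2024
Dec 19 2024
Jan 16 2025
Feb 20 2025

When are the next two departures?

Mar 20 2025, Apr 17 2025

All dates are Thursdays, 28, 35, 28, 28, 35 days apart.
Specifically, the 3rd Thursday of each month.
3rd Thursday of March 2025: Mar 20 2025.
April 2025 — 3rd Thursday is Apr 17 2025.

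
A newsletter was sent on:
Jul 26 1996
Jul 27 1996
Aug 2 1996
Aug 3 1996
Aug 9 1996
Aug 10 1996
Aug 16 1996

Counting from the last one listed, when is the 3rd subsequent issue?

Every event lands on a Friday or Saturday (gaps cycle 1, 6, 1, 6, 1, 6).
So the schedule is: every Friday and Saturday.
The following Saturday is Aug 17 1996.
Next Friday: Aug 23 1996.
The following Saturday is Aug 24 1996.

Aug 24 1996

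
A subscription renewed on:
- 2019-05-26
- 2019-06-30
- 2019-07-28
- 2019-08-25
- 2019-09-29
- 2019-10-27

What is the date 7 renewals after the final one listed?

Every date is a Sunday; gaps 35, 28, 28, 35, 28 days.
Each is the last Sunday of its month (at least one falls on the 29th or later, ruling out '4th Sunday').
November 2019 ends with Sunday 2019-11-24.
December 2019 ends with Sunday 2019-12-29.
Last Sunday of January 2020: 2020-01-26.
Last Sunday of February 2020: 2020-02-23.
March 2020 ends with Sunday 2020-03-29.
Last Sunday of April 2020: 2020-04-26.
Last Sunday of May 2020: 2020-05-31.

2020-05-31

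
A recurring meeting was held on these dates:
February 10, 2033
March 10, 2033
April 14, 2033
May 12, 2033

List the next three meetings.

All dates are Thursdays, 28, 35, 28 days apart.
Specifically, the 2nd Thursday of each month.
2nd Thursday of June 2033: June 9, 2033.
July 2033 — 2nd Thursday is July 14, 2033.
2nd Thursday of August 2033: August 11, 2033.

June 9, 2033; July 14, 2033; August 11, 2033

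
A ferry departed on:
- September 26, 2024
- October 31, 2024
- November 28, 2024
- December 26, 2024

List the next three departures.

Every date is a Thursday; gaps 35, 28, 28 days.
Each is the last Thursday of its month (at least one falls on the 29th or later, ruling out '4th Thursday').
January 2025 ends with Thursday January 30, 2025.
Last Thursday of February 2025: February 27, 2025.
March 2025 ends with Thursday March 27, 2025.

January 30, 2025; February 27, 2025; March 27, 2025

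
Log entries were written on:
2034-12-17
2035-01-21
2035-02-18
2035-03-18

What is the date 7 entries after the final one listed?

Gaps: 35, 28, 28 days — a mix of 28 and 35. Every date is a Sunday.
Each is the 3rd Sunday of its month.
3rd Sunday of April 2035: 2035-04-15.
3rd Sunday of May 2035: 2035-05-20.
June 2035 — 3rd Sunday is 2035-06-17.
July 2035 — 3rd Sunday is 2035-07-15.
3rd Sunday of August 2035: 2035-08-19.
3rd Sunday of September 2035: 2035-09-16.
3rd Sunday of October 2035: 2035-10-21.

2035-10-21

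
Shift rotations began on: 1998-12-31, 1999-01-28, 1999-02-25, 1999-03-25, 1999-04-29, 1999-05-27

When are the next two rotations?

1999-06-24, 1999-07-29

These are Thursdays with 28, 28, 28, 35, 28-day gaps.
Each is the final Thursday of its month — 1998-12-31 is past the 28th, so '4th Thursday' doesn't fit.
June 1999 ends with Thursday 1999-06-24.
July 1999 ends with Thursday 1999-07-29.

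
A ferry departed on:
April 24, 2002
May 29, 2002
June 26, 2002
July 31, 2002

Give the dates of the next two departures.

These are Wednesdays with 35, 28, 35-day gaps.
Each is the final Wednesday of its month — May 29, 2002 is past the 28th, so '4th Wednesday' doesn't fit.
August 2002 ends with Wednesday August 28, 2002.
Last Wednesday of September 2002: September 25, 2002.

August 28, 2002; September 25, 2002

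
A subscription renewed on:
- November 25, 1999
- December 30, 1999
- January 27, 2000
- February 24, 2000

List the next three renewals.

All Thursdays; the gaps (35, 28, 28) vary with month length.
This is the last Thursday of each month.
March 2000 ends with Thursday March 30, 2000.
Last Thursday of April 2000: April 27, 2000.
Last Thursday of May 2000: May 25, 2000.

March 30, 2000; April 27, 2000; May 25, 2000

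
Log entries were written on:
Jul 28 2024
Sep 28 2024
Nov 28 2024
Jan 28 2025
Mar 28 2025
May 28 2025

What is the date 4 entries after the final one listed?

Jan 28 2026

The day-of-month is always 28 (62, 61, 61, 59, 61 days between events).
So this recurs on the 28th of every 2 months.
July 2025: Jul 28 2025.
September 2025: Sep 28 2025.
Next: November 2025 → Nov 28 2025.
Next: January 2026 → Jan 28 2026.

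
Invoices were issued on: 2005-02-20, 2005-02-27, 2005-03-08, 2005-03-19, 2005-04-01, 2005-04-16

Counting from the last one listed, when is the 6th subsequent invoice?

Intervals are 7, 9, 11, 13, 15 days — an arithmetic progression with common difference 2.
Next gap: 17 days. 2005-04-16 + 17 days = 2005-05-03.
Next gap: 19 days. 2005-05-03 + 19 days = 2005-05-22.
Next gap: 21 days. 2005-05-22 + 21 days = 2005-06-12.
Next gap: 23 days. 2005-06-12 + 23 days = 2005-07-05.
Next gap: 25 days. 2005-07-05 + 25 days = 2005-07-30.
Next gap: 27 days. 2005-07-30 + 27 days = 2005-08-26.

2005-08-26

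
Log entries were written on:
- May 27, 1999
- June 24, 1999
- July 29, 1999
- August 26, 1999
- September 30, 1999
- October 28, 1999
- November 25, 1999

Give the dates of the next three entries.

Every date is a Thursday; gaps 28, 35, 28, 35, 28, 28 days.
Each is the last Thursday of its month (at least one falls on the 29th or later, ruling out '4th Thursday').
Last Thursday of December 1999: December 30, 1999.
January 2000 ends with Thursday January 27, 2000.
February 2000 ends with Thursday February 24, 2000.

December 30, 1999; January 27, 2000; February 24, 2000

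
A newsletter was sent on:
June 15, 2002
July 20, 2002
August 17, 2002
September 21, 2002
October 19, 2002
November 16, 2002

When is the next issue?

These are Saturdays at 28- or 35-day spacing (35, 28, 35, 28, 28).
The pattern: 3rd Saturday of the month.
3rd Saturday of December 2002: December 21, 2002.

December 21, 2002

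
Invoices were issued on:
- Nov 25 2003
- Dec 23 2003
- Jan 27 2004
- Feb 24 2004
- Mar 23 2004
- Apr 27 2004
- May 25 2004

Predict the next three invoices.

These are Tuesdays at 28- or 35-day spacing (28, 35, 28, 28, 35, 28).
The pattern: 4th Tuesday of the month.
June 2004 — 4th Tuesday is Jun 22 2004.
July 2004 — 4th Tuesday is Jul 27 2004.
4th Tuesday of August 2004: Aug 24 2004.

Jun 22 2004, Jul 27 2004, Aug 24 2004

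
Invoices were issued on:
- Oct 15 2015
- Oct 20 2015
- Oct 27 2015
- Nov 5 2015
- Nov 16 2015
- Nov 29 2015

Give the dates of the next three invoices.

Dec 14 2015, Dec 31 2015, Jan 19 2016

The spacing grows by 2 each time: 5, 7, 9, 11, 13 days.
Next gap: 15 days. Nov 29 2015 + 15 days = Dec 14 2015.
Next gap: 17 days. Dec 14 2015 + 17 days = Dec 31 2015.
Next gap: 19 days. Dec 31 2015 + 19 days = Jan 19 2016.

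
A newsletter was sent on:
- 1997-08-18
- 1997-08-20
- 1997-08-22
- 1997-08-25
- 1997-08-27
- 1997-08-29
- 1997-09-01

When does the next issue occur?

1997-09-03

The gap pattern 2, 2, 3, 2, 2, 3 repeats every 3 events.
These are the Mondays, Wednesdays and Fridays of each week.
Next Wednesday: 1997-09-03.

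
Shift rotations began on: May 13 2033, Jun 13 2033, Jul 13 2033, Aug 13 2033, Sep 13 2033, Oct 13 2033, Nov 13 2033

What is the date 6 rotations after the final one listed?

May 13 2034

The day-of-month is always 13 (31, 30, 31, 31, 30, 31 days between events).
So this recurs on the 13th of each month.
December 2033: Dec 13 2033.
January 2034: Jan 13 2034.
February 2034: Feb 13 2034.
Next: March 2034 → Mar 13 2034.
April 2034: Apr 13 2034.
Next: May 2034 → May 13 2034.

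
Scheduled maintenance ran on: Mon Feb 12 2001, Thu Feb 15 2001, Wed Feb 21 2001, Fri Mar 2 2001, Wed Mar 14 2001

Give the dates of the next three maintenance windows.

Thu Mar 29 2001, Mon Apr 16 2001, Mon May 7 2001

Gaps: 3, 6, 9, 12 days — each gap is 3 larger than the previous one.
Next gap: 15 days. Wed Mar 14 2001 + 15 days = Thu Mar 29 2001.
Next gap: 18 days. Thu Mar 29 2001 + 18 days = Mon Apr 16 2001.
Next gap: 21 days. Mon Apr 16 2001 + 21 days = Mon May 7 2001.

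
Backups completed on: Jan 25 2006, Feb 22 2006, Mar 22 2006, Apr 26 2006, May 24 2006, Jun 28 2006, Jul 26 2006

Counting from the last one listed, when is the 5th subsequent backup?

Dec 27 2006

These are Wednesdays at 28- or 35-day spacing (28, 28, 35, 28, 35, 28).
The pattern: 4th Wednesday of the month.
4th Wednesday of August 2006: Aug 23 2006.
September 2006 — 4th Wednesday is Sep 27 2006.
4th Wednesday of October 2006: Oct 25 2006.
November 2006 — 4th Wednesday is Nov 22 2006.
4th Wednesday of December 2006: Dec 27 2006.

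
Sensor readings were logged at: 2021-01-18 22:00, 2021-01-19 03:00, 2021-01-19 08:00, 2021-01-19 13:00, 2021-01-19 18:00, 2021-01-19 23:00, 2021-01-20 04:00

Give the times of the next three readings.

2021-01-20 09:00, 2021-01-20 14:00, 2021-01-20 19:00

The interval is a steady 5 hours (5, 5, 5, 5, 5, 5).
2021-01-20 04:00 + 5 h = 2021-01-20 09:00.
2021-01-20 09:00 + 5 h = 2021-01-20 14:00.
2021-01-20 14:00 + 5 h = 2021-01-20 19:00.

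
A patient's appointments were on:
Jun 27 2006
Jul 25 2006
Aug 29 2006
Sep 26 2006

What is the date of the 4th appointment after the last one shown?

Every date is a Tuesday; gaps 28, 35, 28 days.
Each is the last Tuesday of its month (at least one falls on the 29th or later, ruling out '4th Tuesday').
Last Tuesday of October 2006: Oct 31 2006.
Last Tuesday of November 2006: Nov 28 2006.
Last Tuesday of December 2006: Dec 26 2006.
January 2007 ends with Tuesday Jan 30 2007.

Jan 30 2007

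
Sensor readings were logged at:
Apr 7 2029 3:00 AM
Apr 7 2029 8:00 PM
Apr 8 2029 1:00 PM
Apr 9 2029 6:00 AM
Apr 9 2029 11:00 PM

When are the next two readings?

Apr 10 2029 4:00 PM, Apr 11 2029 9:00 AM

Gaps: 17, 17, 17, 17 hours — each event is 17 hours after the previous one.
Apr 9 2029 11:00 PM + 17 h = Apr 10 2029 4:00 PM.
Apr 10 2029 4:00 PM + 17 h = Apr 11 2029 9:00 AM.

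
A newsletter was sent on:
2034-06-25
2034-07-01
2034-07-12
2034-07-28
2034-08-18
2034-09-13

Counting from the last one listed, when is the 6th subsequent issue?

The spacing grows by 5 each time: 6, 11, 16, 21, 26 days.
Next gap: 31 days. 2034-09-13 + 31 days = 2034-10-14.
Next gap: 36 days. 2034-10-14 + 36 days = 2034-11-19.
Next gap: 41 days. 2034-11-19 + 41 days = 2034-12-30.
Next gap: 46 days. 2034-12-30 + 46 days = 2035-02-14.
Next gap: 51 days. 2035-02-14 + 51 days = 2035-04-06.
Next gap: 56 days. 2035-04-06 + 56 days = 2035-06-01.

2035-06-01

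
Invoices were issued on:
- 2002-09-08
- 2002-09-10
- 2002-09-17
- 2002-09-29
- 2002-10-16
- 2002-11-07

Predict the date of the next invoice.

The spacing grows by 5 each time: 2, 7, 12, 17, 22 days.
Next gap: 27 days. 2002-11-07 + 27 days = 2002-12-04.

2002-12-04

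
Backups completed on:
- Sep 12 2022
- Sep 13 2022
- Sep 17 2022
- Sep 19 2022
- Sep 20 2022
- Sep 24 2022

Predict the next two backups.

Every event lands on a Monday or Tuesday or Saturday (gaps cycle 1, 4, 2, 1, 4).
So the schedule is: every Monday, Tuesday and Saturday.
The following Monday is Sep 26 2022.
The following Tuesday is Sep 27 2022.

Sep 26 2022, Sep 27 2022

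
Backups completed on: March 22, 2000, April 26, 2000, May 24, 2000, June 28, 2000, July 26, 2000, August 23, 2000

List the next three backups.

All dates are Wednesdays, 35, 28, 35, 28, 28 days apart.
Specifically, the 4th Wednesday of each month.
4th Wednesday of September 2000: September 27, 2000.
4th Wednesday of October 2000: October 25, 2000.
November 2000 — 4th Wednesday is November 22, 2000.

September 27, 2000; October 25, 2000; November 22, 2000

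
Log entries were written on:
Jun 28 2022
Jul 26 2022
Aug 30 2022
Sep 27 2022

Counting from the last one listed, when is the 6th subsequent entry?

Mar 28 2023

All Tuesdays; the gaps (28, 35, 28) vary with month length.
This is the last Tuesday of each month.
Last Tuesday of October 2022: Oct 25 2022.
November 2022 ends with Tuesday Nov 29 2022.
December 2022 ends with Tuesday Dec 27 2022.
Last Tuesday of January 2023: Jan 31 2023.
February 2023 ends with Tuesday Feb 28 2023.
March 2023 ends with Tuesday Mar 28 2023.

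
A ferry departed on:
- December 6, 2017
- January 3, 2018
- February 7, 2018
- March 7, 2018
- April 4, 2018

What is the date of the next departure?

May 2, 2018

Gaps: 28, 35, 28, 28 days — a mix of 28 and 35. Every date is a Wednesday.
Each is the 1st Wednesday of its month.
May 2018 — 1st Wednesday is May 2, 2018.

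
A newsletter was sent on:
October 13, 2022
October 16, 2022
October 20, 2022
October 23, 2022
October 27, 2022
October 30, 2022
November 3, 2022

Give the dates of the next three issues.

Every event lands on a Thursday or Sunday (gaps cycle 3, 4, 3, 4, 3, 4).
So the schedule is: every Thursday and Sunday.
Next Sunday: November 6, 2022.
The following Thursday is November 10, 2022.
The following Sunday is November 13, 2022.

November 6, 2022; November 10, 2022; November 13, 2022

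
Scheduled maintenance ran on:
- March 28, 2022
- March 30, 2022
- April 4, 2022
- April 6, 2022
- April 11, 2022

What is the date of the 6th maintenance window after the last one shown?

May 2, 2022

Gaps: 2, 5, 2, 5 days — not constant, but cyclic with period 2.
The events fall on every Monday and Wednesday.
The following Wednesday is April 13, 2022.
Next Monday: April 18, 2022.
The following Wednesday is April 20, 2022.
The following Monday is April 25, 2022.
The following Wednesday is April 27, 2022.
Next Monday: May 2, 2022.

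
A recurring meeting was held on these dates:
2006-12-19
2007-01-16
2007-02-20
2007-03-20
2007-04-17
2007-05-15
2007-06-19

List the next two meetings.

2007-07-17, 2007-08-21

All dates are Tuesdays, 28, 35, 28, 28, 28, 35 days apart.
Specifically, the 3rd Tuesday of each month.
July 2007 — 3rd Tuesday is 2007-07-17.
August 2007 — 3rd Tuesday is 2007-08-21.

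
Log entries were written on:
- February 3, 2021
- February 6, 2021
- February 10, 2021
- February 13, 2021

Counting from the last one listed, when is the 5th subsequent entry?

The gap pattern 3, 4, 3 repeats every 2 events.
These are the Wednesdays and Saturdays of each week.
Next Wednesday: February 17, 2021.
The following Saturday is February 20, 2021.
The following Wednesday is February 24, 2021.
The following Saturday is February 27, 2021.
Next Wednesday: March 3, 2021.

March 3, 2021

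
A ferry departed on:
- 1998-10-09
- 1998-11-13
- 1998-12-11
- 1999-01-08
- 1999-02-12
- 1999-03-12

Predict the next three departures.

All dates are Fridays, 35, 28, 28, 35, 28 days apart.
Specifically, the 2nd Friday of each month.
2nd Friday of April 1999: 1999-04-09.
2nd Friday of May 1999: 1999-05-14.
June 1999 — 2nd Friday is 1999-06-11.

1999-04-09, 1999-05-14, 1999-06-11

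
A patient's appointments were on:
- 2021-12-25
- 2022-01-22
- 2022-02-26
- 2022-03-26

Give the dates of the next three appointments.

2022-04-23, 2022-05-28, 2022-06-25

These are Saturdays at 28- or 35-day spacing (28, 35, 28).
The pattern: 4th Saturday of the month.
April 2022 — 4th Saturday is 2022-04-23.
May 2022 — 4th Saturday is 2022-05-28.
June 2022 — 4th Saturday is 2022-06-25.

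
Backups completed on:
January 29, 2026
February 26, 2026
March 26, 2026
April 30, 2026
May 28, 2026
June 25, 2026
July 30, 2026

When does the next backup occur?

Every date is a Thursday; gaps 28, 28, 35, 28, 28, 35 days.
Each is the last Thursday of its month (at least one falls on the 29th or later, ruling out '4th Thursday').
August 2026 ends with Thursday August 27, 2026.

August 27, 2026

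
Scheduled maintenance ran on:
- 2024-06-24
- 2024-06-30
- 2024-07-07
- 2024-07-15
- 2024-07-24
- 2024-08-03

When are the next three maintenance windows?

2024-08-14, 2024-08-26, 2024-09-08

Gaps: 6, 7, 8, 9, 10 days — each gap is 1 larger than the previous one.
Next gap: 11 days. 2024-08-03 + 11 days = 2024-08-14.
Next gap: 12 days. 2024-08-14 + 12 days = 2024-08-26.
Next gap: 13 days. 2024-08-26 + 13 days = 2024-09-08.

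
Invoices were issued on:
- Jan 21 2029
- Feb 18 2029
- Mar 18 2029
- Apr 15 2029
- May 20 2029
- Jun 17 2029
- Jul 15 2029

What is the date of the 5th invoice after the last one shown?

Dec 16 2029

These are Sundays at 28- or 35-day spacing (28, 28, 28, 35, 28, 28).
The pattern: 3rd Sunday of the month.
August 2029 — 3rd Sunday is Aug 19 2029.
September 2029 — 3rd Sunday is Sep 16 2029.
3rd Sunday of October 2029: Oct 21 2029.
3rd Sunday of November 2029: Nov 18 2029.
3rd Sunday of December 2029: Dec 16 2029.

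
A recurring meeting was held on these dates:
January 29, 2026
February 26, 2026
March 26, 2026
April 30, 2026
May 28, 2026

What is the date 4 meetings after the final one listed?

These are Thursdays with 28, 28, 35, 28-day gaps.
Each is the final Thursday of its month — January 29, 2026 is past the 28th, so '4th Thursday' doesn't fit.
Last Thursday of June 2026: June 25, 2026.
July 2026 ends with Thursday July 30, 2026.
Last Thursday of August 2026: August 27, 2026.
September 2026 ends with Thursday September 24, 2026.

September 24, 2026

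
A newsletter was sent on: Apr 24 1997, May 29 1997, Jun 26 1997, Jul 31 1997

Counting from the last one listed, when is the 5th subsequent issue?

Dec 25 1997

All Thursdays; the gaps (35, 28, 35) vary with month length.
This is the last Thursday of each month.
August 1997 ends with Thursday Aug 28 1997.
Last Thursday of September 1997: Sep 25 1997.
Last Thursday of October 1997: Oct 30 1997.
November 1997 ends with Thursday Nov 27 1997.
Last Thursday of December 1997: Dec 25 1997.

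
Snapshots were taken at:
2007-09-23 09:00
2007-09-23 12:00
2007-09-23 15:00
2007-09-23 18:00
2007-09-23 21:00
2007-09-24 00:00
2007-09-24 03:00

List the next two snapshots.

Gaps: 3, 3, 3, 3, 3, 3 hours — each event is 3 hours after the previous one.
2007-09-24 03:00 + 3 h = 2007-09-24 06:00.
2007-09-24 06:00 + 3 h = 2007-09-24 09:00.

2007-09-24 06:00, 2007-09-24 09:00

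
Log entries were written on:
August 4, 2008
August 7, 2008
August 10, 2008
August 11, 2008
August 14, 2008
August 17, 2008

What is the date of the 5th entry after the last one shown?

August 28, 2008

The gap pattern 3, 3, 1, 3, 3 repeats every 3 events.
These are the Mondays, Thursdays and Sundays of each week.
Next Monday: August 18, 2008.
The following Thursday is August 21, 2008.
The following Sunday is August 24, 2008.
The following Monday is August 25, 2008.
The following Thursday is August 28, 2008.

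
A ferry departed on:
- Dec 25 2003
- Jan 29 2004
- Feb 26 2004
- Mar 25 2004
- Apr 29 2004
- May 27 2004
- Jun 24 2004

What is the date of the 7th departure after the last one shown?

Jan 27 2005

These are Thursdays with 35, 28, 28, 35, 28, 28-day gaps.
Each is the final Thursday of its month — Jan 29 2004 is past the 28th, so '4th Thursday' doesn't fit.
July 2004 ends with Thursday Jul 29 2004.
Last Thursday of August 2004: Aug 26 2004.
Last Thursday of September 2004: Sep 30 2004.
Last Thursday of October 2004: Oct 28 2004.
November 2004 ends with Thursday Nov 25 2004.
Last Thursday of December 2004: Dec 30 2004.
Last Thursday of January 2005: Jan 27 2005.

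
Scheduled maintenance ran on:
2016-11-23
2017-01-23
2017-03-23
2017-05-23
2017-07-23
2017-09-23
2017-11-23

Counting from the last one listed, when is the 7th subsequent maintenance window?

2019-01-23

The day-of-month is always 23 (61, 59, 61, 61, 62, 61 days between events).
So this recurs on the 23rd of every 2 months.
January 2018: 2018-01-23.
March 2018: 2018-03-23.
Next: May 2018 → 2018-05-23.
July 2018: 2018-07-23.
Next: September 2018 → 2018-09-23.
November 2018: 2018-11-23.
January 2019: 2019-01-23.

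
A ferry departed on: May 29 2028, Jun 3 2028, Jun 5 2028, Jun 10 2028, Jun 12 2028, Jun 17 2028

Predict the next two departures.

Gaps: 5, 2, 5, 2, 5 days — not constant, but cyclic with period 2.
The events fall on every Monday and Saturday.
Next Monday: Jun 19 2028.
The following Saturday is Jun 24 2028.

Jun 19 2028, Jun 24 2028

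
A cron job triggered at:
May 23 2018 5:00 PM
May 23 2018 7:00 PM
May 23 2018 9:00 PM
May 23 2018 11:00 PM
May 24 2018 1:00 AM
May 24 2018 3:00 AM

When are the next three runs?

Gaps: 2, 2, 2, 2, 2 hours — each event is 2 hours after the previous one.
May 24 2018 3:00 AM + 2 h = May 24 2018 5:00 AM.
May 24 2018 5:00 AM + 2 h = May 24 2018 7:00 AM.
May 24 2018 7:00 AM + 2 h = May 24 2018 9:00 AM.

May 24 2018 5:00 AM, May 24 2018 7:00 AM, May 24 2018 9:00 AM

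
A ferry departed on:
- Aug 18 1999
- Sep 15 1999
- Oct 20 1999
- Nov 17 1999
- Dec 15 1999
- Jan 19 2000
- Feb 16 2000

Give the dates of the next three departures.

All dates are Wednesdays, 28, 35, 28, 28, 35, 28 days apart.
Specifically, the 3rd Wednesday of each month.
3rd Wednesday of March 2000: Mar 15 2000.
April 2000 — 3rd Wednesday is Apr 19 2000.
May 2000 — 3rd Wednesday is May 17 2000.

Mar 15 2000, Apr 19 2000, May 17 2000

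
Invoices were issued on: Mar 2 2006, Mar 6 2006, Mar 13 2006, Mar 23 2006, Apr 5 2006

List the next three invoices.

Gaps: 4, 7, 10, 13 days — each gap is 3 larger than the previous one.
Next gap: 16 days. Apr 5 2006 + 16 days = Apr 21 2006.
Next gap: 19 days. Apr 21 2006 + 19 days = May 10 2006.
Next gap: 22 days. May 10 2006 + 22 days = Jun 1 2006.

Apr 21 2006, May 10 2006, Jun 1 2006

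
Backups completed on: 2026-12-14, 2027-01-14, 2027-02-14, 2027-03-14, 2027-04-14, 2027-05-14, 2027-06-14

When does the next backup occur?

The day-of-month is always 14 (31, 31, 28, 31, 30, 31 days between events).
So this recurs on the 14th of each month.
July 2027: 2027-07-14.

2027-07-14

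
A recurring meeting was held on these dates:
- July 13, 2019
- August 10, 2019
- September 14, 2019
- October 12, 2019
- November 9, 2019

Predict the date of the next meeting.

These are Saturdays at 28- or 35-day spacing (28, 35, 28, 28).
The pattern: 2nd Saturday of the month.
2nd Saturday of December 2019: December 14, 2019.

December 14, 2019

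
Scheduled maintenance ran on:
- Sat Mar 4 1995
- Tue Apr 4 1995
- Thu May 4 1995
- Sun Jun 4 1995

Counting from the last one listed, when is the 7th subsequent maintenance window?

Each date is the 4th; the gaps (31, 30, 31) track the month lengths.
The rule is the 4th of each month.
Next: July 1995 → Tue Jul 4 1995.
Next: August 1995 → Fri Aug 4 1995.
September 1995: Mon Sep 4 1995.
October 1995: Wed Oct 4 1995.
Next: November 1995 → Sat Nov 4 1995.
December 1995: Mon Dec 4 1995.
Next: January 1996 → Thu Jan 4 1996.

Thu Jan 4 1996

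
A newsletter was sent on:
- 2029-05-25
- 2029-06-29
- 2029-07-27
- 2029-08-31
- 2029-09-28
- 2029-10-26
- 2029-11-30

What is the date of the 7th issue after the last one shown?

2030-06-28

Every date is a Friday; gaps 35, 28, 35, 28, 28, 35 days.
Each is the last Friday of its month (at least one falls on the 29th or later, ruling out '4th Friday').
Last Friday of December 2029: 2029-12-28.
Last Friday of January 2030: 2030-01-25.
February 2030 ends with Friday 2030-02-22.
March 2030 ends with Friday 2030-03-29.
April 2030 ends with Friday 2030-04-26.
May 2030 ends with Friday 2030-05-31.
Last Friday of June 2030: 2030-06-28.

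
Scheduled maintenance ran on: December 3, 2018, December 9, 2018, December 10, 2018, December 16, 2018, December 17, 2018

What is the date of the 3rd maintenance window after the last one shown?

December 30, 2018

Every event lands on a Monday or Sunday (gaps cycle 6, 1, 6, 1).
So the schedule is: every Monday and Sunday.
Next Sunday: December 23, 2018.
The following Monday is December 24, 2018.
The following Sunday is December 30, 2018.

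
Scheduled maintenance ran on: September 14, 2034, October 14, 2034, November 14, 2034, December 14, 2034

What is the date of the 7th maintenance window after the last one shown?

July 14, 2035

The day-of-month is always 14 (30, 31, 30 days between events).
So this recurs on the 14th of each month.
Next: January 2035 → January 14, 2035.
February 2035: February 14, 2035.
March 2035: March 14, 2035.
Next: April 2035 → April 14, 2035.
May 2035: May 14, 2035.
Next: June 2035 → June 14, 2035.
July 2035: July 14, 2035.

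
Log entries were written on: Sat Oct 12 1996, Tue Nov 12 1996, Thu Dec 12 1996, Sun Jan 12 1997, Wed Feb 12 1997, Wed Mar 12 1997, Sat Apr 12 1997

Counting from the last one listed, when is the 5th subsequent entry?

Fri Sep 12 1997

The day-of-month is always 12 (31, 30, 31, 31, 28, 31 days between events).
So this recurs on the 12th of each month.
May 1997: Mon May 12 1997.
Next: June 1997 → Thu Jun 12 1997.
Next: July 1997 → Sat Jul 12 1997.
Next: August 1997 → Tue Aug 12 1997.
September 1997: Fri Sep 12 1997.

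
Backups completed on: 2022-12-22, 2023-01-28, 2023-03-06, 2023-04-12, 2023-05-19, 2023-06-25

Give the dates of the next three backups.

2023-08-01, 2023-09-07, 2023-10-14

Every event comes 37 days after the last (37, 37, 37, 37, 37).
2023-06-25 + 37 days = 2023-08-01.
2023-08-01 + 37 days = 2023-09-07.
2023-09-07 + 37 days = 2023-10-14.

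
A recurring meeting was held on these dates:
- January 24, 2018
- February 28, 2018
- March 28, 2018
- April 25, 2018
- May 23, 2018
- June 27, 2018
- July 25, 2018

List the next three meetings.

August 22, 2018; September 26, 2018; October 24, 2018

These are Wednesdays at 28- or 35-day spacing (35, 28, 28, 28, 35, 28).
The pattern: 4th Wednesday of the month.
4th Wednesday of August 2018: August 22, 2018.
4th Wednesday of September 2018: September 26, 2018.
4th Wednesday of October 2018: October 24, 2018.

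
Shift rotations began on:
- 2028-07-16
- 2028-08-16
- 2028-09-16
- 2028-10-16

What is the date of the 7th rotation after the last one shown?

Gaps: 31, 31, 30 days — not constant. Every event is on the 16th of the month.
Pattern: the 16th of each month.
November 2028: 2028-11-16.
Next: December 2028 → 2028-12-16.
January 2029: 2029-01-16.
Next: February 2029 → 2029-02-16.
Next: March 2029 → 2029-03-16.
April 2029: 2029-04-16.
May 2029: 2029-05-16.

2029-05-16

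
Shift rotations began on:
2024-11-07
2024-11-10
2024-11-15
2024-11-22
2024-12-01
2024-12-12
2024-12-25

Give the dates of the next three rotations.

2025-01-09, 2025-01-26, 2025-02-14

Gaps: 3, 5, 7, 9, 11, 13 days — each gap is 2 larger than the previous one.
Next gap: 15 days. 2024-12-25 + 15 days = 2025-01-09.
Next gap: 17 days. 2025-01-09 + 17 days = 2025-01-26.
Next gap: 19 days. 2025-01-26 + 19 days = 2025-02-14.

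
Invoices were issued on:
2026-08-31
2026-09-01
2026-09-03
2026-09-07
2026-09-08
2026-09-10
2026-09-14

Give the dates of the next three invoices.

Gaps: 1, 2, 4, 1, 2, 4 days — not constant, but cyclic with period 3.
The events fall on every Monday, Tuesday and Thursday.
Next Tuesday: 2026-09-15.
The following Thursday is 2026-09-17.
Next Monday: 2026-09-21.

2026-09-15, 2026-09-17, 2026-09-21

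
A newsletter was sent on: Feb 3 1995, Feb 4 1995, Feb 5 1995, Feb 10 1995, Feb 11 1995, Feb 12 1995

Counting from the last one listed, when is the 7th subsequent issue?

Mar 3 1995

Every event lands on a Friday or Saturday or Sunday (gaps cycle 1, 1, 5, 1, 1).
So the schedule is: every Friday, Saturday and Sunday.
Next Friday: Feb 17 1995.
Next Saturday: Feb 18 1995.
The following Sunday is Feb 19 1995.
Next Friday: Feb 24 1995.
The following Saturday is Feb 25 1995.
The following Sunday is Feb 26 1995.
The following Friday is Mar 3 1995.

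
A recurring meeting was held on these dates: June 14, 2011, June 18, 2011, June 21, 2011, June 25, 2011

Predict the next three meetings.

June 28, 2011; July 2, 2011; July 5, 2011

Every event lands on a Tuesday or Saturday (gaps cycle 4, 3, 4).
So the schedule is: every Tuesday and Saturday.
The following Tuesday is June 28, 2011.
The following Saturday is July 2, 2011.
The following Tuesday is July 5, 2011.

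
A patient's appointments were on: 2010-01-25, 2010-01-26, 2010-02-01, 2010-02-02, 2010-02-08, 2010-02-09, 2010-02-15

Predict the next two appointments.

2010-02-16, 2010-02-22

Gaps: 1, 6, 1, 6, 1, 6 days — not constant, but cyclic with period 2.
The events fall on every Monday and Tuesday.
The following Tuesday is 2010-02-16.
Next Monday: 2010-02-22.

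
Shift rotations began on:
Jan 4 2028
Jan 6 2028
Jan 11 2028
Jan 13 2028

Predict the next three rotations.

Jan 18 2028, Jan 20 2028, Jan 25 2028

Gaps: 2, 5, 2 days — not constant, but cyclic with period 2.
The events fall on every Tuesday and Thursday.
The following Tuesday is Jan 18 2028.
The following Thursday is Jan 20 2028.
The following Tuesday is Jan 25 2028.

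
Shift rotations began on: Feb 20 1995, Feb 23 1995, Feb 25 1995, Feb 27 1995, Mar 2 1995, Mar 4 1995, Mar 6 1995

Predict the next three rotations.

Gaps: 3, 2, 2, 3, 2, 2 days — not constant, but cyclic with period 3.
The events fall on every Monday, Thursday and Saturday.
The following Thursday is Mar 9 1995.
Next Saturday: Mar 11 1995.
The following Monday is Mar 13 1995.

Mar 9 1995, Mar 11 1995, Mar 13 1995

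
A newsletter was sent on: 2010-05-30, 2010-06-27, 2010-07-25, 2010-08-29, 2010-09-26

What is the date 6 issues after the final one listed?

2011-03-27

These are Sundays with 28, 28, 35, 28-day gaps.
Each is the final Sunday of its month — 2010-05-30 is past the 28th, so '4th Sunday' doesn't fit.
October 2010 ends with Sunday 2010-10-31.
November 2010 ends with Sunday 2010-11-28.
Last Sunday of December 2010: 2010-12-26.
January 2011 ends with Sunday 2011-01-30.
February 2011 ends with Sunday 2011-02-27.
March 2011 ends with Sunday 2011-03-27.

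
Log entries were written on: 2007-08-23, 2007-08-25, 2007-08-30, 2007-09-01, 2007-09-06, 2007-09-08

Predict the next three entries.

2007-09-13, 2007-09-15, 2007-09-20

The gap pattern 2, 5, 2, 5, 2 repeats every 2 events.
These are the Thursdays and Saturdays of each week.
Next Thursday: 2007-09-13.
Next Saturday: 2007-09-15.
Next Thursday: 2007-09-20.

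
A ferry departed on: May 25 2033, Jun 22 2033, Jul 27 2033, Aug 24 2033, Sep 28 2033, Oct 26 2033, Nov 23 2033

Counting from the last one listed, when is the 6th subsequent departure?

May 24 2034

Gaps: 28, 35, 28, 35, 28, 28 days — a mix of 28 and 35. Every date is a Wednesday.
Each is the 4th Wednesday of its month.
December 2033 — 4th Wednesday is Dec 28 2033.
4th Wednesday of January 2034: Jan 25 2034.
4th Wednesday of February 2034: Feb 22 2034.
4th Wednesday of March 2034: Mar 22 2034.
April 2034 — 4th Wednesday is Apr 26 2034.
4th Wednesday of May 2034: May 24 2034.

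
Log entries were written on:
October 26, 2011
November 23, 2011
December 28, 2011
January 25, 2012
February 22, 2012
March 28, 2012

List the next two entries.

These are Wednesdays at 28- or 35-day spacing (28, 35, 28, 28, 35).
The pattern: 4th Wednesday of the month.
April 2012 — 4th Wednesday is April 25, 2012.
May 2012 — 4th Wednesday is May 23, 2012.

April 25, 2012; May 23, 2012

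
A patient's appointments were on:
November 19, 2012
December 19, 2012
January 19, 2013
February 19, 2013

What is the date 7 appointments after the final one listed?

The day-of-month is always 19 (30, 31, 31 days between events).
So this recurs on the 19th of each month.
Next: March 2013 → March 19, 2013.
April 2013: April 19, 2013.
May 2013: May 19, 2013.
June 2013: June 19, 2013.
July 2013: July 19, 2013.
August 2013: August 19, 2013.
Next: September 2013 → September 19, 2013.

September 19, 2013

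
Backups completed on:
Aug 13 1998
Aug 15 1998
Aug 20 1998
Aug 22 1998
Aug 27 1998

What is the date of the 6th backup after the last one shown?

Sep 17 1998

Every event lands on a Thursday or Saturday (gaps cycle 2, 5, 2, 5).
So the schedule is: every Thursday and Saturday.
The following Saturday is Aug 29 1998.
Next Thursday: Sep 3 1998.
Next Saturday: Sep 5 1998.
The following Thursday is Sep 10 1998.
Next Saturday: Sep 12 1998.
The following Thursday is Sep 17 1998.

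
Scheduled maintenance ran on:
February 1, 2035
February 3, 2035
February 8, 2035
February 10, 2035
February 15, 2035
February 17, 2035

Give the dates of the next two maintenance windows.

The gap pattern 2, 5, 2, 5, 2 repeats every 2 events.
These are the Thursdays and Saturdays of each week.
Next Thursday: February 22, 2035.
Next Saturday: February 24, 2035.

February 22, 2035; February 24, 2035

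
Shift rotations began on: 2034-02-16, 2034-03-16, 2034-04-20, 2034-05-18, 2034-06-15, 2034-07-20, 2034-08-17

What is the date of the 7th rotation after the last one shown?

All dates are Thursdays, 28, 35, 28, 28, 35, 28 days apart.
Specifically, the 3rd Thursday of each month.
September 2034 — 3rd Thursday is 2034-09-21.
3rd Thursday of October 2034: 2034-10-19.
November 2034 — 3rd Thursday is 2034-11-16.
December 2034 — 3rd Thursday is 2034-12-21.
3rd Thursday of January 2035: 2035-01-18.
February 2035 — 3rd Thursday is 2035-02-15.
March 2035 — 3rd Thursday is 2035-03-15.

2035-03-15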